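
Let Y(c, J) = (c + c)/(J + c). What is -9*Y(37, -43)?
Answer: 111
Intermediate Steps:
Y(c, J) = 2*c/(J + c) (Y(c, J) = (2*c)/(J + c) = 2*c/(J + c))
-9*Y(37, -43) = -18*37/(-43 + 37) = -18*37/(-6) = -18*37*(-1)/6 = -9*(-37/3) = 111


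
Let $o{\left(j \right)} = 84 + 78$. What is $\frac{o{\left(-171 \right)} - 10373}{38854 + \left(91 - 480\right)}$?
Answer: $- \frac{10211}{38465} \approx -0.26546$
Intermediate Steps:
$o{\left(j \right)} = 162$
$\frac{o{\left(-171 \right)} - 10373}{38854 + \left(91 - 480\right)} = \frac{162 - 10373}{38854 + \left(91 - 480\right)} = - \frac{10211}{38854 + \left(91 - 480\right)} = - \frac{10211}{38854 - 389} = - \frac{10211}{38465}$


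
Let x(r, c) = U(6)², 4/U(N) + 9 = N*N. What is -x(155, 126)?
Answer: -16/729 ≈ -0.021948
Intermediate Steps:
U(N) = 4/(-9 + N²) (U(N) = 4/(-9 + N*N) = 4/(-9 + N²))
x(r, c) = 16/729 (x(r, c) = (4/(-9 + 6²))² = (4/(-9 + 36))² = (4/27)² = 16/729)
-x(155, 126) = -1*16/729 = -16/729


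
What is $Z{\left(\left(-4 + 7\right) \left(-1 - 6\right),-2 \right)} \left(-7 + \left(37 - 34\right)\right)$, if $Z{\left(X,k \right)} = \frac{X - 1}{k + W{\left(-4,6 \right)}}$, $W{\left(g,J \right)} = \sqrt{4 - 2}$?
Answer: $-88 - 44 \sqrt{2} \approx -150.23$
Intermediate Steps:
$W{\left(g,J \right)} = \sqrt{2}$
$Z{\left(X,k \right)} = \frac{-1 + X}{k + \sqrt{2}}$ ($Z{\left(X,k \right)} = \frac{X - 1}{k + \sqrt{2}} = \frac{-1 + X}{k + \sqrt{2}}$)
$Z{\left(\left(-4 + 7\right) \left(-1 - 6\right),-2 \right)} \left(-7 + \left(37 - 34\right)\right) = \frac{-1 + \left(-4 + 7\right) \left(-1 - 6\right)}{-2 + \sqrt{2}} \left(-7 + \left(37 - 34\right)\right) = \frac{-1 + 3 \left(-7\right)}{-2 + \sqrt{2}} \left(-7 + \left(37 - 34\right)\right) = \frac{-1 - 21}{-2 + \sqrt{2}} \left(-7 + 3\right) = \frac{1}{-2 + \sqrt{2}} \left(-22\right) \left(-4\right) = - \frac{22}{-2 + \sqrt{2}} \left(-4\right) = \frac{88}{-2 + \sqrt{2}}$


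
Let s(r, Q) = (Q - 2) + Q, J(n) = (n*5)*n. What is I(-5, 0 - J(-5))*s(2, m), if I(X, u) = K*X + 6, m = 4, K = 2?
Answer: -24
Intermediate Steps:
J(n) = 5*n² (J(n) = (5*n)*n = 5*n²)
I(X, u) = 6 + 2*X (I(X, u) = 2*X + 6 = 6 + 2*X)
s(r, Q) = -2 + 2*Q (s(r, Q) = (-2 + Q) + Q = -2 + 2*Q)
I(-5, 0 - J(-5))*s(2, m) = (6 + 2*(-5))*(-2 + 2*4) = (6 - 10)*(-2 + 8) = -4*6 = -24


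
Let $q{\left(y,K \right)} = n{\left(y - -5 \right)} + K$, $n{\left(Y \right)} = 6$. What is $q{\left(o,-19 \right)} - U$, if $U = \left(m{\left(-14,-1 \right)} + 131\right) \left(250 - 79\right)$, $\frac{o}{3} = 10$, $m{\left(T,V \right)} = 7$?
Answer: $-23611$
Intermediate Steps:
$o = 30$ ($o = 3 \cdot 10 = 30$)
$q{\left(y,K \right)} = 6 + K$
$U = 23598$ ($U = \left(7 + 131\right) \left(250 - 79\right) = 138 \cdot 171 = 23598$)
$q{\left(o,-19 \right)} - U = \left(6 - 19\right) - 23598 = -13 - 23598 = -23611$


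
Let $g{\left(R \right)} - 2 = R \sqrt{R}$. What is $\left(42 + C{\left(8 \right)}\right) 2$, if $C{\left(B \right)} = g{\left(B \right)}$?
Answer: $88 + 32 \sqrt{2} \approx 133.25$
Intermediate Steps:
$g{\left(R \right)} = 2 + R^{\frac{3}{2}}$ ($g{\left(R \right)} = 2 + R \sqrt{R} = 2 + R^{\frac{3}{2}}$)
$C{\left(B \right)} = 2 + B^{\frac{3}{2}}$
$\left(42 + C{\left(8 \right)}\right) 2 = \left(42 + \left(2 + 8^{\frac{3}{2}}\right)\right) 2 = \left(42 + \left(2 + 16 \sqrt{2}\right)\right) 2 = \left(44 + 16 \sqrt{2}\right) 2 = 88 + 32 \sqrt{2}$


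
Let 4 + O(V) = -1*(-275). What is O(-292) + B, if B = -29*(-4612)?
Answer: 134019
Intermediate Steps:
O(V) = 271 (O(V) = -4 - 1*(-275) = -4 + 275 = 271)
B = 133748
O(-292) + B = 271 + 133748 = 134019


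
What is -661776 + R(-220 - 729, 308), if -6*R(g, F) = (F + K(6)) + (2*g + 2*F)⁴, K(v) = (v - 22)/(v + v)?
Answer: -4051762664308/9 ≈ -4.5020e+11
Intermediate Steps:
K(v) = (-22 + v)/(2*v) (K(v) = (-22 + v)/((2*v)) = (-22 + v)*(1/(2*v)) = (-22 + v)/(2*v))
R(g, F) = 2/9 - F/6 - (2*F + 2*g)⁴/6 (R(g, F) = -((F + (½)*(-22 + 6)/6) + (2*g + 2*F)⁴)/6 = -((F + (½)*(⅙)*(-16)) + (2*F + 2*g)⁴)/6 = -((F - 4/3) + (2*F + 2*g)⁴)/6 = -((-4/3 + F) + (2*F + 2*g)⁴)/6 = -(-4/3 + F + (2*F + 2*g)⁴)/6 = 2/9 - F/6 - (2*F + 2*g)⁴/6)
-661776 + R(-220 - 729, 308) = -661776 + (2/9 - 8*(308 + (-220 - 729))⁴/3 - ⅙*308) = -661776 + (2/9 - 8*(308 - 949)⁴/3 - 154/3) = -661776 + (2/9 - 8/3*(-641)⁴ - 154/3) = -661776 + (2/9 - 8/3*168823196161 - 154/3) = -661776 + (2/9 - 1350585569288/3 - 154/3) = -661776 - 4051756708324/9 = -4051762664308/9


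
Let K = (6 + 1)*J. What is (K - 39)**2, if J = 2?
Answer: 625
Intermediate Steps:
K = 14 (K = (6 + 1)*2 = 7*2 = 14)
(K - 39)**2 = (14 - 39)**2 = (-25)**2 = 625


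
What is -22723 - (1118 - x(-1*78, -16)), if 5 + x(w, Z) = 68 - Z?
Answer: -23762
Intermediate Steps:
x(w, Z) = 63 - Z (x(w, Z) = -5 + (68 - Z) = 63 - Z)
-22723 - (1118 - x(-1*78, -16)) = -22723 - (1118 - (63 - 1*(-16))) = -22723 - (1118 - (63 + 16)) = -22723 - (1118 - 1*79) = -22723 - (1118 - 79) = -22723 - 1*1039 = -22723 - 1039 = -23762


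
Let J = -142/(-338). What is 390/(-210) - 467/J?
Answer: -553384/497 ≈ -1113.4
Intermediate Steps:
J = 71/169 (J = -142*(-1/338) = 71/169 ≈ 0.42012)
390/(-210) - 467/J = 390/(-210) - 467/71/169 = 390*(-1/210) - 467*169/71 = -13/7 - 78923/71 = -553384/497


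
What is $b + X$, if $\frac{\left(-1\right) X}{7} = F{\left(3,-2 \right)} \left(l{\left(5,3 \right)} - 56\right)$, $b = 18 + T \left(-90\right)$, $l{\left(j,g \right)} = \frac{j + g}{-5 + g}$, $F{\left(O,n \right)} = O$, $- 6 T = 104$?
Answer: $2838$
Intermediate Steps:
$T = - \frac{52}{3}$ ($T = \left(- \frac{1}{6}\right) 104 = - \frac{52}{3} \approx -17.333$)
$l{\left(j,g \right)} = \frac{g + j}{-5 + g}$
$b = 1578$ ($b = 18 - -1560 = 18 + 1560 = 1578$)
$X = 1260$ ($X = - 7 \cdot 3 \left(\frac{3 + 5}{-5 + 3} - 56\right) = - 7 \cdot 3 \left(\frac{1}{-2} \cdot 8 - 56\right) = - 7 \cdot 3 \left(\left(- \frac{1}{2}\right) 8 - 56\right) = - 7 \cdot 3 \left(-4 - 56\right) = - 7 \cdot 3 \left(-60\right) = \left(-7\right) \left(-180\right) = 1260$)
$b + X = 1578 + 1260 = 2838$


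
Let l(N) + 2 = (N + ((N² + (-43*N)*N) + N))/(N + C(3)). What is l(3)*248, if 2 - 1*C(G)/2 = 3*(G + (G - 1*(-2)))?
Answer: 71920/41 ≈ 1754.1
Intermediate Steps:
C(G) = -8 - 12*G (C(G) = 4 - 6*(G + (G - 1*(-2))) = 4 - 6*(G + (G + 2)) = 4 - 6*(G + (2 + G)) = 4 - 6*(2 + 2*G) = 4 - 2*(6 + 6*G) = 4 + (-12 - 12*G) = -8 - 12*G)
l(N) = -2 + (-42*N² + 2*N)/(-44 + N) (l(N) = -2 + (N + ((N² + (-43*N)*N) + N))/(N + (-8 - 12*3)) = -2 + (N + ((N² - 43*N²) + N))/(N + (-8 - 36)) = -2 + (N + (-42*N² + N))/(N - 44) = -2 + (N + (N - 42*N²))/(-44 + N) = -2 + (-42*N² + 2*N)/(-44 + N))
l(3)*248 = (2*(44 - 21*3²)/(-44 + 3))*248 = (2*(44 - 21*9)/(-41))*248 = (2*(-1/41)*(44 - 189))*248 = (2*(-1/41)*(-145))*248 = (290/41)*248 = 71920/41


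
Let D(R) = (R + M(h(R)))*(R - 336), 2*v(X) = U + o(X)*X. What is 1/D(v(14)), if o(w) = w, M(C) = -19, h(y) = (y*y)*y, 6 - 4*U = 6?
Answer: -1/18802 ≈ -5.3186e-5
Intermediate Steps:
U = 0 (U = 3/2 - 1/4*6 = 3/2 - 3/2 = 0)
h(y) = y**3 (h(y) = y**2*y = y**3)
v(X) = X**2/2 (v(X) = (0 + X*X)/2 = (0 + X**2)/2 = X**2/2)
D(R) = (-336 + R)*(-19 + R) (D(R) = (R - 19)*(R - 336) = (-19 + R)*(-336 + R) = (-336 + R)*(-19 + R))
1/D(v(14)) = 1/(6384 + ((1/2)*14**2)**2 - 355*14**2/2) = 1/(6384 + ((1/2)*196)**2 - 355*196/2) = 1/(6384 + 98**2 - 355*98) = 1/(6384 + 9604 - 34790) = 1/(-18802) = -1/18802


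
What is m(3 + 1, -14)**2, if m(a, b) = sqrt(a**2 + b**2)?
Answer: 212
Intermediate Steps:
m(3 + 1, -14)**2 = (sqrt((3 + 1)**2 + (-14)**2))**2 = (sqrt(4**2 + 196))**2 = (sqrt(16 + 196))**2 = (sqrt(212))**2 = (2*sqrt(53))**2 = 212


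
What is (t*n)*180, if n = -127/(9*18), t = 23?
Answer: -29210/9 ≈ -3245.6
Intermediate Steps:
n = -127/162 ≈ -0.78395
(t*n)*180 = (23*(-127/162))*180 = -2921/162*180 = -29210/9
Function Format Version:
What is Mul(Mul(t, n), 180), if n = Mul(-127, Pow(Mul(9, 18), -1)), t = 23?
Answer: Rational(-29210, 9) ≈ -3245.6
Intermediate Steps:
n = Rational(-127, 162) (n = Mul(-127, Pow(162, -1)) = Mul(-127, Rational(1, 162)) = Rational(-127, 162) ≈ -0.78395)
Mul(Mul(t, n), 180) = Mul(Mul(23, Rational(-127, 162)), 180) = Mul(Rational(-2921, 162), 180) = Rational(-29210, 9)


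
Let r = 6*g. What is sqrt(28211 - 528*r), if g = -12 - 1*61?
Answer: 5*sqrt(10379) ≈ 509.39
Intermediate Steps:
g = -73 (g = -12 - 61 = -73)
r = -438 (r = 6*(-73) = -438)
sqrt(28211 - 528*r) = sqrt(28211 - 528*(-438)) = sqrt(28211 + 231264) = sqrt(259475) = 5*sqrt(10379)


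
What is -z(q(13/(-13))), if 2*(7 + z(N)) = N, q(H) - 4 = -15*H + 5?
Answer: -5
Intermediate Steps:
q(H) = 9 - 15*H (q(H) = 4 + (-15*H + 5) = 4 + (5 - 15*H) = 9 - 15*H)
z(N) = -7 + N/2
-z(q(13/(-13))) = -(-7 + (9 - 195/(-13))/2) = -(-7 + (9 - 195*(-1)/13)/2) = -(-7 + (9 - 15*(-1))/2) = -(-7 + (9 + 15)/2) = -(-7 + (1/2)*24) = -(-7 + 12) = -1*5 = -5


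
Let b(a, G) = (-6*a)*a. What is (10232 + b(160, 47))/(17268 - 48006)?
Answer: 71684/15369 ≈ 4.6642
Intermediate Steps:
b(a, G) = -6*a²
(10232 + b(160, 47))/(17268 - 48006) = (10232 - 6*160²)/(17268 - 48006) = (10232 - 6*25600)/(-30738) = (10232 - 153600)*(-1/30738) = -143368*(-1/30738) = 71684/15369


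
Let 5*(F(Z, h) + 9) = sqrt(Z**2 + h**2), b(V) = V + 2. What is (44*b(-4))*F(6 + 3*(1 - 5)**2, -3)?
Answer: 792 - 264*sqrt(13) ≈ -159.87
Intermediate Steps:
b(V) = 2 + V
F(Z, h) = -9 + sqrt(Z**2 + h**2)/5
(44*b(-4))*F(6 + 3*(1 - 5)**2, -3) = (44*(2 - 4))*(-9 + sqrt((6 + 3*(1 - 5)**2)**2 + (-3)**2)/5) = (44*(-2))*(-9 + sqrt((6 + 3*(-4)**2)**2 + 9)/5) = -88*(-9 + sqrt((6 + 3*16)**2 + 9)/5) = -88*(-9 + sqrt((6 + 48)**2 + 9)/5) = -88*(-9 + sqrt(54**2 + 9)/5) = -88*(-9 + sqrt(2916 + 9)/5) = -88*(-9 + sqrt(2925)/5) = -88*(-9 + (15*sqrt(13))/5) = -88*(-9 + 3*sqrt(13)) = 792 - 264*sqrt(13)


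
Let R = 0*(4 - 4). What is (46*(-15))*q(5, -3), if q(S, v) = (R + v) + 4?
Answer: -690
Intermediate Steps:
R = 0 (R = 0*0 = 0)
q(S, v) = 4 + v (q(S, v) = (0 + v) + 4 = v + 4 = 4 + v)
(46*(-15))*q(5, -3) = (46*(-15))*(4 - 3) = -690*1 = -690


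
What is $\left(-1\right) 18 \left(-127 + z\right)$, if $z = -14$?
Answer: $2538$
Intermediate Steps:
$\left(-1\right) 18 \left(-127 + z\right) = \left(-1\right) 18 \left(-127 - 14\right) = \left(-18\right) \left(-141\right) = 2538$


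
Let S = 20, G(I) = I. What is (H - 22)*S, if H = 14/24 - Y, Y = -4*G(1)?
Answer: -1045/3 ≈ -348.33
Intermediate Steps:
Y = -4 (Y = -4*1 = -4)
H = 55/12 (H = 14/24 - 1*(-4) = 14*(1/24) + 4 = 7/12 + 4 = 55/12 ≈ 4.5833)
(H - 22)*S = (55/12 - 22)*20 = -209/12*20 = -1045/3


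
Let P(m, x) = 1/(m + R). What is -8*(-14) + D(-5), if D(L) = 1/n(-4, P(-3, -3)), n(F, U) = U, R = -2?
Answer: 107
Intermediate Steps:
P(m, x) = 1/(-2 + m) (P(m, x) = 1/(m - 2) = 1/(-2 + m))
D(L) = -5 (D(L) = 1/(1/(-2 - 3)) = 1/(1/(-5)) = 1/(-⅕) = -5)
-8*(-14) + D(-5) = -8*(-14) - 5 = 112 - 5 = 107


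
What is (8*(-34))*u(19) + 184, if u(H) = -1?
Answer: 456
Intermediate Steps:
(8*(-34))*u(19) + 184 = (8*(-34))*(-1) + 184 = -272*(-1) + 184 = 272 + 184 = 456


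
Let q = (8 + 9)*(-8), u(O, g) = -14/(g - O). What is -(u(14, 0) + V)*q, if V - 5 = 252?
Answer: 35088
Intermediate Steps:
V = 257 (V = 5 + 252 = 257)
q = -136 (q = 17*(-8) = -136)
-(u(14, 0) + V)*q = -(14/(14 - 1*0) + 257)*(-136) = -(14/(14 + 0) + 257)*(-136) = -(14/14 + 257)*(-136) = -(14*(1/14) + 257)*(-136) = -(1 + 257)*(-136) = -258*(-136) = -1*(-35088) = 35088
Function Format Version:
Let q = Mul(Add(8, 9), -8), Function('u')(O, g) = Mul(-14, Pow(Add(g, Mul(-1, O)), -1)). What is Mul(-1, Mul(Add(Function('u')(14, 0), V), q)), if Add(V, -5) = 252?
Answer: 35088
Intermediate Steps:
V = 257 (V = Add(5, 252) = 257)
q = -136 (q = Mul(17, -8) = -136)
Mul(-1, Mul(Add(Function('u')(14, 0), V), q)) = Mul(-1, Mul(Add(Mul(14, Pow(Add(14, Mul(-1, 0)), -1)), 257), -136)) = Mul(-1, Mul(Add(Mul(14, Pow(Add(14, 0), -1)), 257), -136)) = Mul(-1, Mul(Add(Mul(14, Pow(14, -1)), 257), -136)) = Mul(-1, Mul(Add(Mul(14, Rational(1, 14)), 257), -136)) = Mul(-1, Mul(Add(1, 257), -136)) = Mul(-1, Mul(258, -136)) = Mul(-1, -35088) = 35088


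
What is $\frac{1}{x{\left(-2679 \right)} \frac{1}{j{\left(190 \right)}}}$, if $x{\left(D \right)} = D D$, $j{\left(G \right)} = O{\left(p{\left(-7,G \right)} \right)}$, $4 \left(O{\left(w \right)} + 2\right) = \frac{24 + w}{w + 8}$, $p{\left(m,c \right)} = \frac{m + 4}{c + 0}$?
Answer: $- \frac{7579}{43550284788} \approx -1.7403 \cdot 10^{-7}$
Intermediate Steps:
$p{\left(m,c \right)} = \frac{4 + m}{c}$
$O{\left(w \right)} = -2 + \frac{24 + w}{4 \left(8 + w\right)}$ ($O{\left(w \right)} = -2 + \frac{\left(24 + w\right) \frac{1}{w + 8}}{4} = -2 + \frac{\left(24 + w\right) \frac{1}{8 + w}}{4} = -2 + \frac{\frac{1}{8 + w} \left(24 + w\right)}{4} = -2 + \frac{24 + w}{4 \left(8 + w\right)}$)
$j{\left(G \right)} = \frac{-40 + \frac{21}{G}}{4 \left(8 - \frac{3}{G}\right)}$ ($j{\left(G \right)} = \frac{-40 - 7 \frac{4 - 7}{G}}{4 \left(8 + \frac{4 - 7}{G}\right)} = \frac{-40 - 7 \frac{1}{G} \left(-3\right)}{4 \left(8 + \frac{1}{G} \left(-3\right)\right)} = \frac{-40 - 7 \left(- \frac{3}{G}\right)}{4 \left(8 - \frac{3}{G}\right)} = \frac{-40 + \frac{21}{G}}{4 \left(8 - \frac{3}{G}\right)}$)
$x{\left(D \right)} = D^{2}$
$\frac{1}{x{\left(-2679 \right)} \frac{1}{j{\left(190 \right)}}} = \frac{1}{\left(-2679\right)^{2} \frac{1}{\frac{1}{4} \frac{1}{-3 + 8 \cdot 190} \left(21 - 7600\right)}} = \frac{1}{7177041 \frac{1}{\frac{1}{4} \frac{1}{-3 + 1520} \left(21 - 7600\right)}} = \frac{1}{7177041 \frac{1}{\frac{1}{4} \cdot \frac{1}{1517} \left(-7579\right)}} = \frac{1}{7177041 \frac{1}{- \frac{7579}{6068}}} = \frac{1}{7177041 \left(- \frac{6068}{7579}\right)} = \frac{1}{- \frac{43550284788}{7579}} = - \frac{7579}{43550284788}$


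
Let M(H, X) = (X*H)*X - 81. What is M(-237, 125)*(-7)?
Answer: 25922442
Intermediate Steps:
M(H, X) = -81 + H*X**2 (M(H, X) = (H*X)*X - 81 = H*X**2 - 81 = -81 + H*X**2)
M(-237, 125)*(-7) = (-81 - 237*125**2)*(-7) = (-81 - 237*15625)*(-7) = (-81 - 3703125)*(-7) = -3703206*(-7) = 25922442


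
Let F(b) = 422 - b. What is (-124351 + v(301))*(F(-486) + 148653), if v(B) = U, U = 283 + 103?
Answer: -18540329365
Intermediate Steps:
U = 386
v(B) = 386
(-124351 + v(301))*(F(-486) + 148653) = (-124351 + 386)*((422 - 1*(-486)) + 148653) = -123965*((422 + 486) + 148653) = -123965*(908 + 148653) = -123965*149561 = -18540329365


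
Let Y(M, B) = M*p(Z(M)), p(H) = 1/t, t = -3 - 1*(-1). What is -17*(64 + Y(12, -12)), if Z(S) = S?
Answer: -986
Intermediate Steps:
t = -2 (t = -3 + 1 = -2)
p(H) = -1/2 (p(H) = 1/(-2) = -1/2)
Y(M, B) = -M/2 (Y(M, B) = M*(-1/2) = -M/2)
-17*(64 + Y(12, -12)) = -17*(64 - 1/2*12) = -17*(64 - 6) = -17*58 = -986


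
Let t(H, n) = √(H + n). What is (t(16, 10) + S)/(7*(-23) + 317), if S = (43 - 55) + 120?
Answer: 9/13 + √26/156 ≈ 0.72499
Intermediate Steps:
S = 108 (S = -12 + 120 = 108)
(t(16, 10) + S)/(7*(-23) + 317) = (√(16 + 10) + 108)/(7*(-23) + 317) = (√26 + 108)/(-161 + 317) = (108 + √26)/156 = (108 + √26)*(1/156) = 9/13 + √26/156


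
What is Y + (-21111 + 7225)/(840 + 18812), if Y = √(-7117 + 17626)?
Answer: -6943/9826 + √10509 ≈ 101.81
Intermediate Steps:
Y = √10509 ≈ 102.51
Y + (-21111 + 7225)/(840 + 18812) = √10509 + (-21111 + 7225)/(840 + 18812) = √10509 - 13886/19652 = √10509 - 13886*1/19652 = √10509 - 6943/9826 = -6943/9826 + √10509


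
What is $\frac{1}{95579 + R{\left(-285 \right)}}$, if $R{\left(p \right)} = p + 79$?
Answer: $\frac{1}{95373} \approx 1.0485 \cdot 10^{-5}$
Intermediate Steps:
$R{\left(p \right)} = 79 + p$
$\frac{1}{95579 + R{\left(-285 \right)}} = \frac{1}{95579 + \left(79 - 285\right)} = \frac{1}{95579 - 206} = \frac{1}{95373}$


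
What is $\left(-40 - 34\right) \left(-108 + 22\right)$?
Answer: $6364$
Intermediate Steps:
$\left(-40 - 34\right) \left(-108 + 22\right) = \left(-40 - 34\right) \left(-86\right) = \left(-74\right) \left(-86\right) = 6364$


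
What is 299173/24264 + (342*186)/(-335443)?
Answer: 98812007071/8139188952 ≈ 12.140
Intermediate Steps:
299173/24264 + (342*186)/(-335443) = 299173*(1/24264) + 63612*(-1/335443) = 299173/24264 - 63612/335443 = 98812007071/8139188952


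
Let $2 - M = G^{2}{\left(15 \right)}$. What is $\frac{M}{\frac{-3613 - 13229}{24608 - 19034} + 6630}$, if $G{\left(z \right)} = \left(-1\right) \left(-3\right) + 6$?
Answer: $- \frac{73391}{6156463} \approx -0.011921$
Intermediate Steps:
$G{\left(z \right)} = 9$ ($G{\left(z \right)} = 3 + 6 = 9$)
$M = -79$ ($M = 2 - 9^{2} = 2 - 81 = -79$)
$\frac{M}{\frac{-3613 - 13229}{24608 - 19034} + 6630} = - \frac{79}{\frac{-3613 - 13229}{24608 - 19034} + 6630} = - \frac{79}{- \frac{16842}{5574} + 6630} = - \frac{79}{\left(-16842\right) \frac{1}{5574} + 6630} = - \frac{79}{- \frac{2807}{929} + 6630} = - \frac{79}{\frac{6156463}{929}} = \left(-79\right) \frac{929}{6156463} = - \frac{73391}{6156463}$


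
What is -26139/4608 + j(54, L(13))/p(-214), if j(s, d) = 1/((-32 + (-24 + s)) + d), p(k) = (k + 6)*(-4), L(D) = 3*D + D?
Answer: -2831713/499200 ≈ -5.6725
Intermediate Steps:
L(D) = 4*D
p(k) = -24 - 4*k (p(k) = (6 + k)*(-4) = -24 - 4*k)
j(s, d) = 1/(-56 + d + s) (j(s, d) = 1/((-56 + s) + d) = 1/(-56 + d + s))
-26139/4608 + j(54, L(13))/p(-214) = -26139/4608 + 1/((-56 + 4*13 + 54)*(-24 - 4*(-214))) = -26139*1/4608 + 1/((-56 + 52 + 54)*(-24 + 856)) = -8713/1536 + 1/(50*832) = -8713/1536 + (1/50)*(1/832) = -8713/1536 + 1/41600 = -2831713/499200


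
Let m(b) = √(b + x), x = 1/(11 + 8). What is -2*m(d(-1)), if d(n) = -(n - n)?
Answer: -2*√19/19 ≈ -0.45883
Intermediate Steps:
d(n) = 0 (d(n) = -1*0 = 0)
x = 1/19 ≈ 0.052632
m(b) = √(1/19 + b) (m(b) = √(b + 1/19) = √(1/19 + b))
-2*m(d(-1)) = -2*√(19 + 361*0)/19 = -2*√(19 + 0)/19 = -2*√19/19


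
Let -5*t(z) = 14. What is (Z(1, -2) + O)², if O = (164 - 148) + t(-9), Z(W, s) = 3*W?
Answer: 6561/25 ≈ 262.44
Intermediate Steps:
t(z) = -14/5 (t(z) = -⅕*14 = -14/5)
O = 66/5 (O = (164 - 148) - 14/5 = 16 - 14/5 = 66/5 ≈ 13.200)
(Z(1, -2) + O)² = (3*1 + 66/5)² = (3 + 66/5)² = (81/5)² = 6561/25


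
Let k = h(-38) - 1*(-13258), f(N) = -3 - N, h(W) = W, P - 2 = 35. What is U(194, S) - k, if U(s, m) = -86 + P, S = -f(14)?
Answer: -13269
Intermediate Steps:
P = 37 (P = 2 + 35 = 37)
k = 13220 (k = -38 - 1*(-13258) = -38 + 13258 = 13220)
S = 17 (S = -(-3 - 1*14) = -(-3 - 14) = -1*(-17) = 17)
U(s, m) = -49 (U(s, m) = -86 + 37 = -49)
U(194, S) - k = -49 - 1*13220 = -49 - 13220 = -13269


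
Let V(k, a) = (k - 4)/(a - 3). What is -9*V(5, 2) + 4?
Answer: 13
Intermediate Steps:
V(k, a) = (-4 + k)/(-3 + a)
-9*V(5, 2) + 4 = -9*(-4 + 5)/(-3 + 2) + 4 = -9/(-1) + 4 = -(-9) + 4 = -9*(-1) + 4 = 9 + 4 = 13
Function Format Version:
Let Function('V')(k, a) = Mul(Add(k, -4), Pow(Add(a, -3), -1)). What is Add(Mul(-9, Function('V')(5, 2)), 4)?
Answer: 13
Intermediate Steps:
Function('V')(k, a) = Mul(Pow(Add(-3, a), -1), Add(-4, k)) (Function('V')(k, a) = Mul(Add(-4, k), Pow(Add(-3, a), -1)) = Mul(Pow(Add(-3, a), -1), Add(-4, k)))
Add(Mul(-9, Function('V')(5, 2)), 4) = Add(Mul(-9, Mul(Pow(Add(-3, 2), -1), Add(-4, 5))), 4) = Add(Mul(-9, Mul(Pow(-1, -1), 1)), 4) = Add(Mul(-9, Mul(-1, 1)), 4) = Add(Mul(-9, -1), 4) = Add(9, 4) = 13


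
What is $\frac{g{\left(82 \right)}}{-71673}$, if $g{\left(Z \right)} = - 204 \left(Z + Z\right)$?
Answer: $\frac{11152}{23891} \approx 0.46679$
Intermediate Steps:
$g{\left(Z \right)} = - 408 Z$ ($g{\left(Z \right)} = - 204 \cdot 2 Z = - 408 Z$)
$\frac{g{\left(82 \right)}}{-71673} = \frac{\left(-408\right) 82}{-71673} = \left(-33456\right) \left(- \frac{1}{71673}\right) = \frac{11152}{23891}$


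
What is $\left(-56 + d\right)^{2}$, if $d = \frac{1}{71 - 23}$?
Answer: $\frac{7219969}{2304} \approx 3133.7$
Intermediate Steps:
$d = \frac{1}{48} \approx 0.020833$
$\left(-56 + d\right)^{2} = \left(-56 + \frac{1}{48}\right)^{2} = \left(- \frac{2687}{48}\right)^{2} = \frac{7219969}{2304}$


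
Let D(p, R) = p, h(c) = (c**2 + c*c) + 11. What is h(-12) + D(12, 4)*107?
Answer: 1583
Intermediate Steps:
h(c) = 11 + 2*c**2 (h(c) = (c**2 + c**2) + 11 = 2*c**2 + 11 = 11 + 2*c**2)
h(-12) + D(12, 4)*107 = (11 + 2*(-12)**2) + 12*107 = (11 + 2*144) + 1284 = (11 + 288) + 1284 = 299 + 1284 = 1583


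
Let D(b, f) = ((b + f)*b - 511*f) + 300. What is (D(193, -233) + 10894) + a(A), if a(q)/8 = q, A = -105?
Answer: 121697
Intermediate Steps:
a(q) = 8*q
D(b, f) = 300 - 511*f + b*(b + f) (D(b, f) = (b*(b + f) - 511*f) + 300 = (-511*f + b*(b + f)) + 300 = 300 - 511*f + b*(b + f))
(D(193, -233) + 10894) + a(A) = ((300 + 193**2 - 511*(-233) + 193*(-233)) + 10894) + 8*(-105) = ((300 + 37249 + 119063 - 44969) + 10894) - 840 = (111643 + 10894) - 840 = 122537 - 840 = 121697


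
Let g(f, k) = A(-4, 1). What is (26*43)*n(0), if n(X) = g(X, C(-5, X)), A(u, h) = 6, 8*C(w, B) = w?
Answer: 6708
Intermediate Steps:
C(w, B) = w/8
g(f, k) = 6
n(X) = 6
(26*43)*n(0) = (26*43)*6 = 1118*6 = 6708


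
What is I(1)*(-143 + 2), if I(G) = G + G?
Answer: -282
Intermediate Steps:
I(G) = 2*G
I(1)*(-143 + 2) = (2*1)*(-143 + 2) = 2*(-141) = -282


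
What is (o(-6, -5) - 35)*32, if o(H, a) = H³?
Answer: -8032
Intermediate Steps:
(o(-6, -5) - 35)*32 = ((-6)³ - 35)*32 = (-216 - 35)*32 = -251*32 = -8032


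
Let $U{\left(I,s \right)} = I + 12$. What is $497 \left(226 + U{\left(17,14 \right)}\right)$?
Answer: $126735$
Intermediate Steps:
$U{\left(I,s \right)} = 12 + I$
$497 \left(226 + U{\left(17,14 \right)}\right) = 497 \left(226 + \left(12 + 17\right)\right) = 497 \left(226 + 29\right) = 497 \cdot 255 = 126735$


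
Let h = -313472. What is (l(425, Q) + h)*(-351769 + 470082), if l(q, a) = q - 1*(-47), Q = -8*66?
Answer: -37031969000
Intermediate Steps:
Q = -528
l(q, a) = 47 + q (l(q, a) = q + 47 = 47 + q)
(l(425, Q) + h)*(-351769 + 470082) = ((47 + 425) - 313472)*(-351769 + 470082) = (472 - 313472)*118313 = -313000*118313 = -37031969000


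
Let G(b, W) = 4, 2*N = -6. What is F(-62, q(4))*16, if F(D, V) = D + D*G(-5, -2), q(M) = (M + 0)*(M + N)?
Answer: -4960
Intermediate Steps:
N = -3 (N = (½)*(-6) = -3)
q(M) = M*(-3 + M) (q(M) = (M + 0)*(M - 3) = M*(-3 + M))
F(D, V) = 5*D (F(D, V) = D + D*4 = D + 4*D = 5*D)
F(-62, q(4))*16 = (5*(-62))*16 = -310*16 = -4960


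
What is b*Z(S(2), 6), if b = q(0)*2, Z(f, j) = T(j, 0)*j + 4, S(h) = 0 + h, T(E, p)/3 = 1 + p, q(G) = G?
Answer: 0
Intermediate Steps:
T(E, p) = 3 + 3*p (T(E, p) = 3*(1 + p) = 3 + 3*p)
S(h) = h
Z(f, j) = 4 + 3*j (Z(f, j) = (3 + 3*0)*j + 4 = (3 + 0)*j + 4 = 3*j + 4 = 4 + 3*j)
b = 0 (b = 0*2 = 0)
b*Z(S(2), 6) = 0*(4 + 3*6) = 0*(4 + 18) = 0*22 = 0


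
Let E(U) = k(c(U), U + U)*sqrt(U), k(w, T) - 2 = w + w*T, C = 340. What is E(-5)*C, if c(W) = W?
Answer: 15980*I*sqrt(5) ≈ 35732.0*I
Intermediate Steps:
k(w, T) = 2 + w + T*w (k(w, T) = 2 + (w + w*T) = 2 + (w + T*w) = 2 + w + T*w)
E(U) = sqrt(U)*(2 + U + 2*U**2) (E(U) = (2 + U + (U + U)*U)*sqrt(U) = (2 + U + (2*U)*U)*sqrt(U) = (2 + U + 2*U**2)*sqrt(U) = sqrt(U)*(2 + U + 2*U**2))
E(-5)*C = (sqrt(-5)*(2 - 5 + 2*(-5)**2))*340 = ((I*sqrt(5))*(2 - 5 + 2*25))*340 = ((I*sqrt(5))*(2 - 5 + 50))*340 = ((I*sqrt(5))*47)*340 = (47*I*sqrt(5))*340 = 15980*I*sqrt(5)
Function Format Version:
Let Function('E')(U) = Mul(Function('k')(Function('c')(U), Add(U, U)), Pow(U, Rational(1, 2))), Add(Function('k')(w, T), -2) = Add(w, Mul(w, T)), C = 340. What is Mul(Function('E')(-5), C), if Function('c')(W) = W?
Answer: Mul(15980, I, Pow(5, Rational(1, 2))) ≈ Mul(35732., I)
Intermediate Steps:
Function('k')(w, T) = Add(2, w, Mul(T, w)) (Function('k')(w, T) = Add(2, Add(w, Mul(w, T))) = Add(2, Add(w, Mul(T, w))) = Add(2, w, Mul(T, w)))
Function('E')(U) = Mul(Pow(U, Rational(1, 2)), Add(2, U, Mul(2, Pow(U, 2)))) (Function('E')(U) = Mul(Add(2, U, Mul(Add(U, U), U)), Pow(U, Rational(1, 2))) = Mul(Add(2, U, Mul(Mul(2, U), U)), Pow(U, Rational(1, 2))) = Mul(Add(2, U, Mul(2, Pow(U, 2))), Pow(U, Rational(1, 2))) = Mul(Pow(U, Rational(1, 2)), Add(2, U, Mul(2, Pow(U, 2)))))
Mul(Function('E')(-5), C) = Mul(Mul(Pow(-5, Rational(1, 2)), Add(2, -5, Mul(2, Pow(-5, 2)))), 340) = Mul(Mul(Mul(I, Pow(5, Rational(1, 2))), Add(2, -5, Mul(2, 25))), 340) = Mul(Mul(Mul(I, Pow(5, Rational(1, 2))), Add(2, -5, 50)), 340) = Mul(Mul(Mul(I, Pow(5, Rational(1, 2))), 47), 340) = Mul(Mul(47, I, Pow(5, Rational(1, 2))), 340) = Mul(15980, I, Pow(5, Rational(1, 2)))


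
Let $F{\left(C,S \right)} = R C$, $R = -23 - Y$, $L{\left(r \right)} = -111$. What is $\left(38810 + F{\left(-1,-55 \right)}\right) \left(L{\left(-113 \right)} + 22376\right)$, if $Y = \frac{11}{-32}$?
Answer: $\frac{27667490925}{32} \approx 8.6461 \cdot 10^{8}$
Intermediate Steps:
$Y = - \frac{11}{32}$ ($Y = 11 \left(- \frac{1}{32}\right) = - \frac{11}{32} \approx -0.34375$)
$R = - \frac{725}{32}$ ($R = -23 - - \frac{11}{32} = -23 + \frac{11}{32} = - \frac{725}{32} \approx -22.656$)
$F{\left(C,S \right)} = - \frac{725 C}{32}$
$\left(38810 + F{\left(-1,-55 \right)}\right) \left(L{\left(-113 \right)} + 22376\right) = \left(38810 - - \frac{725}{32}\right) \left(-111 + 22376\right) = \left(38810 + \frac{725}{32}\right) 22265 = \frac{1242645}{32} \cdot 22265 = \frac{27667490925}{32}$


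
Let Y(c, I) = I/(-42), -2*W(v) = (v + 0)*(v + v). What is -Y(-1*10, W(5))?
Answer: -25/42 ≈ -0.59524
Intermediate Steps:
W(v) = -v**2 (W(v) = -(v + 0)*(v + v)/2 = -v*2*v/2 = -v**2)
Y(c, I) = -I/42 (Y(c, I) = I*(-1/42) = -I/42)
-Y(-1*10, W(5)) = -(-1)*(-1*5**2)/42 = -(-1)*(-1*25)/42 = -(-1)*(-25)/42 = -1*25/42 = -25/42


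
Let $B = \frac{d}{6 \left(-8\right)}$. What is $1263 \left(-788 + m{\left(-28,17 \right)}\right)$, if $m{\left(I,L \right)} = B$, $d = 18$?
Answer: $- \frac{7965741}{8} \approx -9.9572 \cdot 10^{5}$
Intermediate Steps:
$B = - \frac{3}{8}$ ($B = \frac{18}{6 \left(-8\right)} = \frac{18}{-48} = 18 \left(- \frac{1}{48}\right) = - \frac{3}{8} \approx -0.375$)
$m{\left(I,L \right)} = - \frac{3}{8}$
$1263 \left(-788 + m{\left(-28,17 \right)}\right) = 1263 \left(-788 - \frac{3}{8}\right) = 1263 \left(- \frac{6307}{8}\right) = - \frac{7965741}{8}$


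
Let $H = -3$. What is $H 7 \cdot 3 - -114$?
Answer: $51$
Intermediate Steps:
$H 7 \cdot 3 - -114 = \left(-3\right) 7 \cdot 3 - -114 = \left(-21\right) 3 + 114 = -63 + 114 = 51$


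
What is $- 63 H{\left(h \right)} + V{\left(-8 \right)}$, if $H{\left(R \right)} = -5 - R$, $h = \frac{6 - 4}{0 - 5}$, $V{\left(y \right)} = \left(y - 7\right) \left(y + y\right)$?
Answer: $\frac{2649}{5} \approx 529.8$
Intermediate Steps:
$V{\left(y \right)} = 2 y \left(-7 + y\right)$ ($V{\left(y \right)} = \left(-7 + y\right) 2 y = 2 y \left(-7 + y\right)$)
$h = - \frac{2}{5}$ ($h = \frac{2}{-5} = 2 \left(- \frac{1}{5}\right) = - \frac{2}{5} \approx -0.4$)
$- 63 H{\left(h \right)} + V{\left(-8 \right)} = - 63 \left(-5 - - \frac{2}{5}\right) + 2 \left(-8\right) \left(-7 - 8\right) = - 63 \left(-5 + \frac{2}{5}\right) + 2 \left(-8\right) \left(-15\right) = \left(-63\right) \left(- \frac{23}{5}\right) + 240 = \frac{1449}{5} + 240 = \frac{2649}{5}$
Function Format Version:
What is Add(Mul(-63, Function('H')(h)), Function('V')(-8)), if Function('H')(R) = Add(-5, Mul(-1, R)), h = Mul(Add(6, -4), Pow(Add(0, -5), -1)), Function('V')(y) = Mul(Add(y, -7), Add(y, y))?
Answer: Rational(2649, 5) ≈ 529.80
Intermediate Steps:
Function('V')(y) = Mul(2, y, Add(-7, y)) (Function('V')(y) = Mul(Add(-7, y), Mul(2, y)) = Mul(2, y, Add(-7, y)))
h = Rational(-2, 5) (h = Mul(2, Pow(-5, -1)) = Mul(2, Rational(-1, 5)) = Rational(-2, 5) ≈ -0.40000)
Add(Mul(-63, Function('H')(h)), Function('V')(-8)) = Add(Mul(-63, Add(-5, Mul(-1, Rational(-2, 5)))), Mul(2, -8, Add(-7, -8))) = Add(Mul(-63, Add(-5, Rational(2, 5))), Mul(2, -8, -15)) = Add(Mul(-63, Rational(-23, 5)), 240) = Add(Rational(1449, 5), 240) = Rational(2649, 5)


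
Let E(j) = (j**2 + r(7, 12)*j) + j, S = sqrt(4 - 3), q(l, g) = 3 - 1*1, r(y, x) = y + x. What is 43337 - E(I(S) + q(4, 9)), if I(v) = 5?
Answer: 43148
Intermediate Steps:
r(y, x) = x + y
q(l, g) = 2 (q(l, g) = 3 - 1 = 2)
S = 1 (S = sqrt(1) = 1)
E(j) = j**2 + 20*j (E(j) = (j**2 + (12 + 7)*j) + j = (j**2 + 19*j) + j = j**2 + 20*j)
43337 - E(I(S) + q(4, 9)) = 43337 - (5 + 2)*(20 + (5 + 2)) = 43337 - 7*(20 + 7) = 43337 - 7*27 = 43337 - 1*189 = 43337 - 189 = 43148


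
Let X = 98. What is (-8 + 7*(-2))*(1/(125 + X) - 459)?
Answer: 2251832/223 ≈ 10098.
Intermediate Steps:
(-8 + 7*(-2))*(1/(125 + X) - 459) = (-8 + 7*(-2))*(1/(125 + 98) - 459) = (-8 - 14)*(1/223 - 459) = -22*(1/223 - 459) = -22*(-102356/223) = 2251832/223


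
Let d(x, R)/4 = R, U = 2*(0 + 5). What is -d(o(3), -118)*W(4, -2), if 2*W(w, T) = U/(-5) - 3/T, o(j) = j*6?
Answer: -118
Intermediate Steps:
o(j) = 6*j
U = 10 (U = 2*5 = 10)
d(x, R) = 4*R
W(w, T) = -1 - 3/(2*T) (W(w, T) = (10/(-5) - 3/T)/2 = (10*(-⅕) - 3/T)/2 = (-2 - 3/T)/2 = -1 - 3/(2*T))
-d(o(3), -118)*W(4, -2) = -4*(-118)*(-3/2 - 1*(-2))/(-2) = -(-472)*(-(-3/2 + 2)/2) = -(-472)*(-½*½) = -(-472)*(-1)/4 = -1*118 = -118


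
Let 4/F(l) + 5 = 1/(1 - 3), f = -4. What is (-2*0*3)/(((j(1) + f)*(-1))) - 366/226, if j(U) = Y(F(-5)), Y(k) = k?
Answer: -183/113 ≈ -1.6195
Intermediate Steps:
F(l) = -8/11 (F(l) = 4/(-5 + 1/(1 - 3)) = 4/(-5 + 1/(-2)) = 4/(-5 - ½) = 4/(-11/2) = 4*(-2/11) = -8/11)
j(U) = -8/11
(-2*0*3)/(((j(1) + f)*(-1))) - 366/226 = (-2*0*3)/(((-8/11 - 4)*(-1))) - 366/226 = (0*3)/((-52/11*(-1))) - 366*1/226 = 0/(52/11) - 183/113 = 0*(11/52) - 183/113 = 0 - 183/113 = -183/113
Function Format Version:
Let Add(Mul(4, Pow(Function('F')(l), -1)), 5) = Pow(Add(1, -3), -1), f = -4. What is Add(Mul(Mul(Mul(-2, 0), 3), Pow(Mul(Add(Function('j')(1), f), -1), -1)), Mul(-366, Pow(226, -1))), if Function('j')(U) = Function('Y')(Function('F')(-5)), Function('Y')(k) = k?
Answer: Rational(-183, 113) ≈ -1.6195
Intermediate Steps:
Function('F')(l) = Rational(-8, 11) (Function('F')(l) = Mul(4, Pow(Add(-5, Pow(Add(1, -3), -1)), -1)) = Mul(4, Pow(Add(-5, Pow(-2, -1)), -1)) = Mul(4, Pow(Add(-5, Rational(-1, 2)), -1)) = Mul(4, Pow(Rational(-11, 2), -1)) = Mul(4, Rational(-2, 11)) = Rational(-8, 11))
Function('j')(U) = Rational(-8, 11)
Add(Mul(Mul(Mul(-2, 0), 3), Pow(Mul(Add(Function('j')(1), f), -1), -1)), Mul(-366, Pow(226, -1))) = Add(Mul(Mul(Mul(-2, 0), 3), Pow(Mul(Add(Rational(-8, 11), -4), -1), -1)), Mul(-366, Pow(226, -1))) = Add(Mul(Mul(0, 3), Pow(Mul(Rational(-52, 11), -1), -1)), Mul(-366, Rational(1, 226))) = Add(Mul(0, Pow(Rational(52, 11), -1)), Rational(-183, 113)) = Add(Mul(0, Rational(11, 52)), Rational(-183, 113)) = Add(0, Rational(-183, 113)) = Rational(-183, 113)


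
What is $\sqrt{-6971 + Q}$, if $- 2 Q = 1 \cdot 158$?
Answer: $5 i \sqrt{282} \approx 83.964 i$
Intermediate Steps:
$Q = -79$ ($Q = - \frac{1 \cdot 158}{2} = \left(- \frac{1}{2}\right) 158 = -79$)
$\sqrt{-6971 + Q} = \sqrt{-6971 - 79} = \sqrt{-7050} = 5 i \sqrt{282}$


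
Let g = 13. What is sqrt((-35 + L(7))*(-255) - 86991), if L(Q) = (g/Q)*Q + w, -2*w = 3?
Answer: I*sqrt(323994)/2 ≈ 284.6*I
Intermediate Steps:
w = -3/2 (w = -1/2*3 = -3/2 ≈ -1.5000)
L(Q) = 23/2 (L(Q) = (13/Q)*Q - 3/2 = 13 - 3/2 = 23/2)
sqrt((-35 + L(7))*(-255) - 86991) = sqrt((-35 + 23/2)*(-255) - 86991) = sqrt(-47/2*(-255) - 86991) = sqrt(11985/2 - 86991) = sqrt(-161997/2) = I*sqrt(323994)/2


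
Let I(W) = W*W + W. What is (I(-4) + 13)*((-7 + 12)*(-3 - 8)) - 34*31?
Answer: -2429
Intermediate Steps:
I(W) = W + W² (I(W) = W² + W = W + W²)
(I(-4) + 13)*((-7 + 12)*(-3 - 8)) - 34*31 = (-4*(1 - 4) + 13)*((-7 + 12)*(-3 - 8)) - 34*31 = (-4*(-3) + 13)*(5*(-11)) - 1*1054 = (12 + 13)*(-55) - 1054 = 25*(-55) - 1054 = -1375 - 1054 = -2429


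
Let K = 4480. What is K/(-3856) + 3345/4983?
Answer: -196365/400301 ≈ -0.49054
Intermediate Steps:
K/(-3856) + 3345/4983 = 4480/(-3856) + 3345/4983 = 4480*(-1/3856) + 3345*(1/4983) = -280/241 + 1115/1661 = -196365/400301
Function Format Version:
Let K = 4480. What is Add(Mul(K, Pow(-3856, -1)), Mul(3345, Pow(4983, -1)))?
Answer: Rational(-196365, 400301) ≈ -0.49054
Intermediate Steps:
Add(Mul(K, Pow(-3856, -1)), Mul(3345, Pow(4983, -1))) = Add(Mul(4480, Pow(-3856, -1)), Mul(3345, Pow(4983, -1))) = Add(Mul(4480, Rational(-1, 3856)), Mul(3345, Rational(1, 4983))) = Add(Rational(-280, 241), Rational(1115, 1661)) = Rational(-196365, 400301)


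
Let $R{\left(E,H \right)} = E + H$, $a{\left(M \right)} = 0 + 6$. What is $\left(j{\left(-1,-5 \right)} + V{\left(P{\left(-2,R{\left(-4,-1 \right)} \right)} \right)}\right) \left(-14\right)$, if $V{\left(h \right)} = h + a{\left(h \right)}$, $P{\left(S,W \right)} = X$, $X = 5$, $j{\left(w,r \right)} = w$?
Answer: $-140$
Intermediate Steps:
$a{\left(M \right)} = 6$
$P{\left(S,W \right)} = 5$
$V{\left(h \right)} = 6 + h$ ($V{\left(h \right)} = h + 6 = 6 + h$)
$\left(j{\left(-1,-5 \right)} + V{\left(P{\left(-2,R{\left(-4,-1 \right)} \right)} \right)}\right) \left(-14\right) = \left(-1 + \left(6 + 5\right)\right) \left(-14\right) = \left(-1 + 11\right) \left(-14\right) = 10 \left(-14\right) = -140$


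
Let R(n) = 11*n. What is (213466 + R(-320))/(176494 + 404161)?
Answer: 209946/580655 ≈ 0.36157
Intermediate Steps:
(213466 + R(-320))/(176494 + 404161) = (213466 + 11*(-320))/(176494 + 404161) = (213466 - 3520)/580655 = 209946*(1/580655) = 209946/580655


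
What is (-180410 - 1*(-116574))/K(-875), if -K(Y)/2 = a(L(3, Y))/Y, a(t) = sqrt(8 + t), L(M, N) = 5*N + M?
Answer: 13964125*I*sqrt(1091)/1091 ≈ 4.2277e+5*I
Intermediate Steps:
L(M, N) = M + 5*N
K(Y) = -2*sqrt(11 + 5*Y)/Y (K(Y) = -2*sqrt(8 + (3 + 5*Y))/Y = -2*sqrt(11 + 5*Y)/Y)
(-180410 - 1*(-116574))/K(-875) = (-180410 - 1*(-116574))/((-2*sqrt(11 + 5*(-875))/(-875))) = (-180410 + 116574)/((-2*(-1/875)*sqrt(11 - 4375))) = -63836*(-875*I*sqrt(1091)/4364) = -(-13964125)*I*sqrt(1091)/1091 = 13964125*I*sqrt(1091)/1091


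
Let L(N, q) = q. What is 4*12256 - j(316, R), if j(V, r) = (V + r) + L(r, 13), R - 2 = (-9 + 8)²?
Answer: 48692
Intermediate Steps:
R = 3 (R = 2 + (-9 + 8)² = 2 + (-1)² = 2 + 1 = 3)
j(V, r) = 13 + V + r (j(V, r) = (V + r) + 13 = 13 + V + r)
4*12256 - j(316, R) = 4*12256 - (13 + 316 + 3) = 49024 - 1*332 = 49024 - 332 = 48692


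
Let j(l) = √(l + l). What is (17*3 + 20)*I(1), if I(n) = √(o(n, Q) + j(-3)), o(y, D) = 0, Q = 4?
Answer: 71*6^(¼)*√I ≈ 78.574 + 78.574*I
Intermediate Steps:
j(l) = √2*√l (j(l) = √(2*l) = √2*√l)
I(n) = 6^(¼)*√I (I(n) = √(0 + √2*√(-3)) = √(0 + √2*(I*√3)) = √(0 + I*√6) = √(I*√6) = 6^(¼)*√I)
(17*3 + 20)*I(1) = (17*3 + 20)*(6^(¼)*√I) = (51 + 20)*(6^(¼)*√I) = 71*(6^(¼)*√I) = 71*6^(¼)*√I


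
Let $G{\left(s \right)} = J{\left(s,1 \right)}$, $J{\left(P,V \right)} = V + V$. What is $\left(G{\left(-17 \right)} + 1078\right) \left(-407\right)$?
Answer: $-439560$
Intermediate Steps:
$J{\left(P,V \right)} = 2 V$
$G{\left(s \right)} = 2$ ($G{\left(s \right)} = 2 \cdot 1 = 2$)
$\left(G{\left(-17 \right)} + 1078\right) \left(-407\right) = \left(2 + 1078\right) \left(-407\right) = 1080 \left(-407\right) = -439560$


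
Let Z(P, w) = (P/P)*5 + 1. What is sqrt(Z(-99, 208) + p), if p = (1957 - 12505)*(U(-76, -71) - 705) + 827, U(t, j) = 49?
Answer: sqrt(6920321) ≈ 2630.6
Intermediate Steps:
Z(P, w) = 6 (Z(P, w) = 1*5 + 1 = 5 + 1 = 6)
p = 6920315 (p = (1957 - 12505)*(49 - 705) + 827 = -10548*(-656) + 827 = 6919488 + 827 = 6920315)
sqrt(Z(-99, 208) + p) = sqrt(6 + 6920315) = sqrt(6920321)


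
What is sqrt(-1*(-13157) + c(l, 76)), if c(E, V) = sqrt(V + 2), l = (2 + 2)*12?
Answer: sqrt(13157 + sqrt(78)) ≈ 114.74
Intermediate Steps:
l = 48 (l = 4*12 = 48)
c(E, V) = sqrt(2 + V)
sqrt(-1*(-13157) + c(l, 76)) = sqrt(-1*(-13157) + sqrt(2 + 76)) = sqrt(13157 + sqrt(78))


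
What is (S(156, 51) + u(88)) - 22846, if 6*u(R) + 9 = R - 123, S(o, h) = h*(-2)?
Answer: -68866/3 ≈ -22955.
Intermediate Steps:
S(o, h) = -2*h
u(R) = -22 + R/6 (u(R) = -3/2 + (R - 123)/6 = -3/2 + (-123 + R)/6 = -3/2 + (-41/2 + R/6) = -22 + R/6)
(S(156, 51) + u(88)) - 22846 = (-2*51 + (-22 + (⅙)*88)) - 22846 = (-102 + (-22 + 44/3)) - 22846 = (-102 - 22/3) - 22846 = -328/3 - 22846 = -68866/3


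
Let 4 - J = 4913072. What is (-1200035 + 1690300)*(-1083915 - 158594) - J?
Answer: -609153761817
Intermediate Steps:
J = -4913068 (J = 4 - 1*4913072 = 4 - 4913072 = -4913068)
(-1200035 + 1690300)*(-1083915 - 158594) - J = (-1200035 + 1690300)*(-1083915 - 158594) - 1*(-4913068) = 490265*(-1242509) + 4913068 = -609158674885 + 4913068 = -609153761817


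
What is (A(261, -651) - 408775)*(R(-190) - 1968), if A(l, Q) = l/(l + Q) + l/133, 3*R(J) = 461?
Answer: 38469476899213/51870 ≈ 7.4165e+8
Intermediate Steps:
R(J) = 461/3 (R(J) = (⅓)*461 = 461/3)
A(l, Q) = l/133 + l/(Q + l) (A(l, Q) = l/(Q + l) + l*(1/133) = l/(Q + l) + l/133 = l/133 + l/(Q + l))
(A(261, -651) - 408775)*(R(-190) - 1968) = ((1/133)*261*(133 - 651 + 261)/(-651 + 261) - 408775)*(461/3 - 1968) = ((1/133)*261*(-257)/(-390) - 408775)*(-5443/3) = ((1/133)*261*(-1/390)*(-257) - 408775)*(-5443/3) = (22359/17290 - 408775)*(-5443/3) = -7067697391/17290*(-5443/3) = 38469476899213/51870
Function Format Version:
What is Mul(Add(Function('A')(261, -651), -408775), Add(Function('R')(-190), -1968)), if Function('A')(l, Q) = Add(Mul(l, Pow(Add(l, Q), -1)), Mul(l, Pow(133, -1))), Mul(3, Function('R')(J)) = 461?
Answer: Rational(38469476899213, 51870) ≈ 7.4165e+8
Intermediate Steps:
Function('R')(J) = Rational(461, 3) (Function('R')(J) = Mul(Rational(1, 3), 461) = Rational(461, 3))
Function('A')(l, Q) = Add(Mul(Rational(1, 133), l), Mul(l, Pow(Add(Q, l), -1))) (Function('A')(l, Q) = Add(Mul(l, Pow(Add(Q, l), -1)), Mul(l, Rational(1, 133))) = Add(Mul(l, Pow(Add(Q, l), -1)), Mul(Rational(1, 133), l)) = Add(Mul(Rational(1, 133), l), Mul(l, Pow(Add(Q, l), -1))))
Mul(Add(Function('A')(261, -651), -408775), Add(Function('R')(-190), -1968)) = Mul(Add(Mul(Rational(1, 133), 261, Pow(Add(-651, 261), -1), Add(133, -651, 261)), -408775), Add(Rational(461, 3), -1968)) = Mul(Add(Mul(Rational(1, 133), 261, Pow(-390, -1), -257), -408775), Rational(-5443, 3)) = Mul(Add(Mul(Rational(1, 133), 261, Rational(-1, 390), -257), -408775), Rational(-5443, 3)) = Mul(Add(Rational(22359, 17290), -408775), Rational(-5443, 3)) = Mul(Rational(-7067697391, 17290), Rational(-5443, 3)) = Rational(38469476899213, 51870)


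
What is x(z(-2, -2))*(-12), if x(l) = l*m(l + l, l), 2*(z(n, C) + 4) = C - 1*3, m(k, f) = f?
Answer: -507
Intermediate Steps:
z(n, C) = -11/2 + C/2 (z(n, C) = -4 + (C - 1*3)/2 = -4 + (C - 3)/2 = -4 + (-3 + C)/2 = -4 + (-3/2 + C/2) = -11/2 + C/2)
x(l) = l**2 (x(l) = l*l = l**2)
x(z(-2, -2))*(-12) = (-11/2 + (1/2)*(-2))**2*(-12) = (-11/2 - 1)**2*(-12) = (-13/2)**2*(-12) = (169/4)*(-12) = -507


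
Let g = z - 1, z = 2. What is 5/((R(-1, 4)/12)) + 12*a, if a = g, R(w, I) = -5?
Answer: 0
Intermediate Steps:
g = 1 (g = 2 - 1 = 1)
a = 1
5/((R(-1, 4)/12)) + 12*a = 5/((-5/12)) + 12*1 = 5/((-5*1/12)) + 12 = 5/(-5/12) + 12 = 5*(-12/5) + 12 = -12 + 12 = 0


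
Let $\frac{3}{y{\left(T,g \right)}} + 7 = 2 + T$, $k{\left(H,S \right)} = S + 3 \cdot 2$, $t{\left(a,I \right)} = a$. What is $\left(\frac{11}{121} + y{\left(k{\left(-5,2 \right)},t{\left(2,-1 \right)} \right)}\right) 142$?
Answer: $\frac{1704}{11} \approx 154.91$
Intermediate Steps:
$k{\left(H,S \right)} = 6 + S$ ($k{\left(H,S \right)} = S + 6 = 6 + S$)
$y{\left(T,g \right)} = \frac{3}{-5 + T}$ ($y{\left(T,g \right)} = \frac{3}{-7 + \left(2 + T\right)} = \frac{3}{-5 + T}$)
$\left(\frac{11}{121} + y{\left(k{\left(-5,2 \right)},t{\left(2,-1 \right)} \right)}\right) 142 = \left(\frac{11}{121} + \frac{3}{-5 + \left(6 + 2\right)}\right) 142 = \left(11 \cdot \frac{1}{121} + \frac{3}{-5 + 8}\right) 142 = \left(\frac{1}{11} + \frac{3}{3}\right) 142 = \left(\frac{1}{11} + 3 \cdot \frac{1}{3}\right) 142 = \left(\frac{1}{11} + 1\right) 142 = \frac{12}{11} \cdot 142 = \frac{1704}{11}$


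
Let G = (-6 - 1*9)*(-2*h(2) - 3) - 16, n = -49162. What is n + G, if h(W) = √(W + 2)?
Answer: -49073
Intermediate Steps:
h(W) = √(2 + W)
G = 89 (G = (-6 - 1*9)*(-2*√(2 + 2) - 3) - 16 = (-6 - 9)*(-2*√4 - 3) - 16 = -15*(-2*2 - 3) - 16 = -15*(-4 - 3) - 16 = -15*(-7) - 16 = 105 - 16 = 89)
n + G = -49162 + 89 = -49073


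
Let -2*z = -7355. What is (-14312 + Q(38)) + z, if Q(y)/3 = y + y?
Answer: -20813/2 ≈ -10407.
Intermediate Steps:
Q(y) = 6*y (Q(y) = 3*(y + y) = 3*(2*y) = 6*y)
z = 7355/2 (z = -½*(-7355) = 7355/2 ≈ 3677.5)
(-14312 + Q(38)) + z = (-14312 + 6*38) + 7355/2 = (-14312 + 228) + 7355/2 = -14084 + 7355/2 = -20813/2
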